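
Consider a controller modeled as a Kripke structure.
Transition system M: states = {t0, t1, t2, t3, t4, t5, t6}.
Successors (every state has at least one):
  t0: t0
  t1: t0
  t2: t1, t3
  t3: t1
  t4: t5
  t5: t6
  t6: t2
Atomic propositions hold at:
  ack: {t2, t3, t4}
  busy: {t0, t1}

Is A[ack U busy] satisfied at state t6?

A[ack U busy]: least fixpoint, start Z0 = Sat(busy) = {t0, t1}, add states in Sat(ack) with every successor in Z. Z1 = {t0, t1, t3}; Z2 = {t0, t1, t2, t3}; fixed.
Sat(A[ack U busy]) = {t0, t1, t2, t3}
t6 ∉ Sat(A[ack U busy]) = {t0, t1, t2, t3}, so the formula does not hold at t6.

No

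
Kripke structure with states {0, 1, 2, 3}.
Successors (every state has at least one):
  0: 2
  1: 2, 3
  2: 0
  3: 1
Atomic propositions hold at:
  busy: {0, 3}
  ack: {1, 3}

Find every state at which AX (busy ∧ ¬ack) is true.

{2}

Sat(¬ack) = {0, 2}
Sat(busy ∧ ¬ack) = {0}
Sat(AX (busy ∧ ¬ack)) = {s : every successor in {0}} = {2}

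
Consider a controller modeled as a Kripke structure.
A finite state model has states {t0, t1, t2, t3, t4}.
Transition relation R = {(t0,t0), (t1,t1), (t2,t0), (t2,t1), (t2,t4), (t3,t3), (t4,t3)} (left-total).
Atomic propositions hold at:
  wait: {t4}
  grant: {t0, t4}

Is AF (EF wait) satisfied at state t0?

No

EF wait: least fixpoint, start Z0 = {t4}, add states with some successor in Z. Z1 = {t2, t4}; fixed.
Sat(EF wait) = {t2, t4}
AF (EF wait): least fixpoint, start Z0 = {t2, t4}, add states with every successor in Z. Already a fixed point.
Sat(AF (EF wait)) = {t2, t4}
t0 ∉ Sat(AF (EF wait)) = {t2, t4}, so the formula does not hold at t0.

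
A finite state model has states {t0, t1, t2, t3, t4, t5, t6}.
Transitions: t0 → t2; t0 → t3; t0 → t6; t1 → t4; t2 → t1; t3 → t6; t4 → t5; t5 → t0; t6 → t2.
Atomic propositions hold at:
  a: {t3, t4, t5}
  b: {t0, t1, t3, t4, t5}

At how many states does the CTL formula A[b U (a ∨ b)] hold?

5

Sat(a ∨ b) = {t0, t1, t3, t4, t5}
A[b U (a ∨ b)]: least fixpoint, start Z0 = Sat((a ∨ b)) = {t0, t1, t3, t4, t5}, add states in Sat(b) with every successor in Z. Already a fixed point.
Sat(A[b U (a ∨ b)]) = {t0, t1, t3, t4, t5}
|Sat(A[b U (a ∨ b)])| = |{t0, t1, t3, t4, t5}| = 5.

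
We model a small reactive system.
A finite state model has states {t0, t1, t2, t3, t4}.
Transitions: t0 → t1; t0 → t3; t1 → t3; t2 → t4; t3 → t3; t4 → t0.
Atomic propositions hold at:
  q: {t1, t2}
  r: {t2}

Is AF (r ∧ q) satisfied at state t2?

Yes

Sat(r ∧ q) = {t2}
AF (r ∧ q): least fixpoint, start Z0 = {t2}, add states with every successor in Z. Already a fixed point.
Sat(AF (r ∧ q)) = {t2}
t2 ∈ Sat(AF (r ∧ q)) = {t2}, so the formula holds at t2.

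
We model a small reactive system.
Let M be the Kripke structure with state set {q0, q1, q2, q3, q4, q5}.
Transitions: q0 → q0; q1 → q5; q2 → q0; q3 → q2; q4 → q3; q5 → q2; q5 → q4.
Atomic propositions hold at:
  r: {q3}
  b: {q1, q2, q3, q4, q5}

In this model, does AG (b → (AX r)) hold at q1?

No

Sat(AX r) = {s : every successor in {q3}} = {q4}
Sat(b → (AX r)) = {q0, q4}
AG (b → (AX r)): greatest fixpoint, start Z0 = {q0, q4}, keep only states in Sat with every successor in Z. Z1 = {q0}; fixed.
Sat(AG (b → (AX r))) = {q0}
q1 ∉ Sat(AG (b → (AX r))) = {q0}, so the formula does not hold at q1.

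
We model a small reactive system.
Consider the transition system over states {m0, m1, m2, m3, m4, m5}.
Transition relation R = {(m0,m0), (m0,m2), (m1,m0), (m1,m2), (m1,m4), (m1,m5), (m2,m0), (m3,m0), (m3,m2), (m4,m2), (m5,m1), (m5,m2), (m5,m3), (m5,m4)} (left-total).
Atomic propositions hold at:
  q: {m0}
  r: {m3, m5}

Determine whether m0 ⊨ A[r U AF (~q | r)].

No

Sat(~q) = {m1, m2, m3, m4, m5}
Sat(~q | r) = {m1, m2, m3, m4, m5}
AF (~q | r): least fixpoint, start Z0 = {m1, m2, m3, m4, m5}, add states with every successor in Z. Already a fixed point.
Sat(AF (~q | r)) = {m1, m2, m3, m4, m5}
A[r U AF (~q | r)]: least fixpoint, start Z0 = Sat(AF (~q | r)) = {m1, m2, m3, m4, m5}, add states in Sat(r) with every successor in Z. Already a fixed point.
Sat(A[r U AF (~q | r)]) = {m1, m2, m3, m4, m5}
m0 ∉ Sat(A[r U AF (~q | r)]) = {m1, m2, m3, m4, m5}, so the formula does not hold at m0.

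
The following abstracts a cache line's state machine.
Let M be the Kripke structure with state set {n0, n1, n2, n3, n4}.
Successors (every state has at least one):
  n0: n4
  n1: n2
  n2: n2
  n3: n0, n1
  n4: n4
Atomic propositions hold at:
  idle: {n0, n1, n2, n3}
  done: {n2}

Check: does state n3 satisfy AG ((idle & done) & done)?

No

Sat(idle & done) = {n2}
Sat((idle & done) & done) = {n2}
AG ((idle & done) & done): greatest fixpoint, start Z0 = {n2}, keep only states in Sat with every successor in Z. Already a fixed point.
Sat(AG ((idle & done) & done)) = {n2}
n3 ∉ Sat(AG ((idle & done) & done)) = {n2}, so the formula does not hold at n3.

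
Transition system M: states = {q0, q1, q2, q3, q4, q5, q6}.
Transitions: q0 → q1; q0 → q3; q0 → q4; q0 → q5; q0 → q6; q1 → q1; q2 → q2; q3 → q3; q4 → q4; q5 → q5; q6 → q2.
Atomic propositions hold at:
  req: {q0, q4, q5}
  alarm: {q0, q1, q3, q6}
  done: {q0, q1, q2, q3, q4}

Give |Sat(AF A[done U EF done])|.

EF done: least fixpoint, start Z0 = {q0, q1, q2, q3, q4}, add states with some successor in Z. Z1 = {q0, q1, q2, q3, q4, q6}; fixed.
Sat(EF done) = {q0, q1, q2, q3, q4, q6}
A[done U EF done]: least fixpoint, start Z0 = Sat(EF done) = {q0, q1, q2, q3, q4, q6}, add states in Sat(done) with every successor in Z. Already a fixed point.
Sat(A[done U EF done]) = {q0, q1, q2, q3, q4, q6}
AF A[done U EF done]: least fixpoint, start Z0 = {q0, q1, q2, q3, q4, q6}, add states with every successor in Z. Already a fixed point.
Sat(AF A[done U EF done]) = {q0, q1, q2, q3, q4, q6}
|Sat(AF A[done U EF done])| = |{q0, q1, q2, q3, q4, q6}| = 6.

6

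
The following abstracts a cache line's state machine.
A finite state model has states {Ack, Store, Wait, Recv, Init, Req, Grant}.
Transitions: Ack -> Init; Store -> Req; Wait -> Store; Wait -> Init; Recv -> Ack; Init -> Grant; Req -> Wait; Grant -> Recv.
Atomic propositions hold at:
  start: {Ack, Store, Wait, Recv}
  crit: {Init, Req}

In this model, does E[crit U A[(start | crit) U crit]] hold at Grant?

Sat(start | crit) = {Ack, Store, Wait, Recv, Init, Req}
A[(start | crit) U crit]: least fixpoint, start Z0 = Sat(crit) = {Init, Req}, add states in Sat(start | crit) with every successor in Z. Z1 = {Ack, Store, Init, Req}; Z2 = {Ack, Store, Wait, Recv, Init, Req}; fixed.
Sat(A[(start | crit) U crit]) = {Ack, Store, Wait, Recv, Init, Req}
E[crit U A[(start | crit) U crit]]: least fixpoint, start Z0 = Sat(A[(start | crit) U crit]) = {Ack, Store, Wait, Recv, Init, Req}, add states in Sat(crit) with some successor in Z. Already a fixed point.
Sat(E[crit U A[(start | crit) U crit]]) = {Ack, Store, Wait, Recv, Init, Req}
Grant ∉ Sat(E[crit U A[(start | crit) U crit]]) = {Ack, Store, Wait, Recv, Init, Req}, so the formula does not hold at Grant.

No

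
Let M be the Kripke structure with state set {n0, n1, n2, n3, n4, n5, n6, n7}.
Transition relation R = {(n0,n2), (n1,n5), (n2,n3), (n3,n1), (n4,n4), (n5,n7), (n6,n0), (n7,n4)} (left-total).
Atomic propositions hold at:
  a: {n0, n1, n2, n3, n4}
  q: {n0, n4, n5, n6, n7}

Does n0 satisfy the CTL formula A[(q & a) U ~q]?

Sat(q & a) = {n0, n4}
Sat(~q) = {n1, n2, n3}
A[(q & a) U ~q]: least fixpoint, start Z0 = Sat(~q) = {n1, n2, n3}, add states in Sat(q & a) with every successor in Z. Z1 = {n0, n1, n2, n3}; fixed.
Sat(A[(q & a) U ~q]) = {n0, n1, n2, n3}
n0 ∈ Sat(A[(q & a) U ~q]) = {n0, n1, n2, n3}, so the formula holds at n0.

Yes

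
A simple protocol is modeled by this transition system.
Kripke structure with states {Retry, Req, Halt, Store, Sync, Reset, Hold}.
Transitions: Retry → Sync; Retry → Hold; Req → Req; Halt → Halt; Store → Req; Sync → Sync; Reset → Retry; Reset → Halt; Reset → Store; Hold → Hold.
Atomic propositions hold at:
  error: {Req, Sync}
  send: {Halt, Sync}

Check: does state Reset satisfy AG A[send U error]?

A[send U error]: least fixpoint, start Z0 = Sat(error) = {Req, Sync}, add states in Sat(send) with every successor in Z. Already a fixed point.
Sat(A[send U error]) = {Req, Sync}
AG A[send U error]: greatest fixpoint, start Z0 = {Req, Sync}, keep only states in Sat with every successor in Z. Already a fixed point.
Sat(AG A[send U error]) = {Req, Sync}
Reset ∉ Sat(AG A[send U error]) = {Req, Sync}, so the formula does not hold at Reset.

No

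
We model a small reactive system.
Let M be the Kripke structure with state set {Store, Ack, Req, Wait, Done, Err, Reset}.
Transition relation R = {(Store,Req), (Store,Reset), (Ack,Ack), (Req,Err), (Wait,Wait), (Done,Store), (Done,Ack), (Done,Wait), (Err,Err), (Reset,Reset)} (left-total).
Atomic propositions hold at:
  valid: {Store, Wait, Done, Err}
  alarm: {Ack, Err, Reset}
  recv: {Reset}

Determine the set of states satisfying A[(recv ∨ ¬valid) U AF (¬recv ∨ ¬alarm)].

{Store, Ack, Req, Wait, Done, Err}

Sat(¬valid) = {Ack, Req, Reset}
Sat(recv ∨ ¬valid) = {Ack, Req, Reset}
Sat(¬recv) = {Store, Ack, Req, Wait, Done, Err}
Sat(¬alarm) = {Store, Req, Wait, Done}
Sat(¬recv ∨ ¬alarm) = {Store, Ack, Req, Wait, Done, Err}
AF (¬recv ∨ ¬alarm): least fixpoint, start Z0 = {Store, Ack, Req, Wait, Done, Err}, add states with every successor in Z. Already a fixed point.
Sat(AF (¬recv ∨ ¬alarm)) = {Store, Ack, Req, Wait, Done, Err}
A[(recv ∨ ¬valid) U AF (¬recv ∨ ¬alarm)]: least fixpoint, start Z0 = Sat(AF (¬recv ∨ ¬alarm)) = {Store, Ack, Req, Wait, Done, Err}, add states in Sat(recv ∨ ¬valid) with every successor in Z. Already a fixed point.
Sat(A[(recv ∨ ¬valid) U AF (¬recv ∨ ¬alarm)]) = {Store, Ack, Req, Wait, Done, Err}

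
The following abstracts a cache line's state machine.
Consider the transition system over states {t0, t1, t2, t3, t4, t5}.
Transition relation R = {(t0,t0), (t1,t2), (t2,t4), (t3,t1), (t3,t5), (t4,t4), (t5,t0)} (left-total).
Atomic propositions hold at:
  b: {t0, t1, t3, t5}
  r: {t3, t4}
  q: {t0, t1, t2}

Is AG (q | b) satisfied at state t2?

Sat(q | b) = {t0, t1, t2, t3, t5}
AG (q | b): greatest fixpoint, start Z0 = {t0, t1, t2, t3, t5}, keep only states in Sat with every successor in Z. Z1 = {t0, t1, t3, t5}; Z2 = {t0, t3, t5}; Z3 = {t0, t5}; fixed.
Sat(AG (q | b)) = {t0, t5}
t2 ∉ Sat(AG (q | b)) = {t0, t5}, so the formula does not hold at t2.

No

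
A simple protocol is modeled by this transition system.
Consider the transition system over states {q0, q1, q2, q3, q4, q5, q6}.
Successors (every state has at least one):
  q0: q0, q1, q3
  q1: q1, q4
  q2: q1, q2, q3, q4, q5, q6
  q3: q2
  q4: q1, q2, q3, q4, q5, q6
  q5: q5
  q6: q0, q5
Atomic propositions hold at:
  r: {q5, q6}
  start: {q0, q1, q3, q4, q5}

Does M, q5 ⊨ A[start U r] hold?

Yes

A[start U r]: least fixpoint, start Z0 = Sat(r) = {q5, q6}, add states in Sat(start) with every successor in Z. Already a fixed point.
Sat(A[start U r]) = {q5, q6}
q5 ∈ Sat(A[start U r]) = {q5, q6}, so the formula holds at q5.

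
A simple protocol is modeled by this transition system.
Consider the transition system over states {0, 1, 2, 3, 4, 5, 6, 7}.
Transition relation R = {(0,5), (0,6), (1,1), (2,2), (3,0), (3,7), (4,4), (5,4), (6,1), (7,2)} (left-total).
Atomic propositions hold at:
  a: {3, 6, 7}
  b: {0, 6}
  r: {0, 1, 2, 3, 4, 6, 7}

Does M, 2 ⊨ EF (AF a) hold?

AF a: least fixpoint, start Z0 = {3, 6, 7}, add states with every successor in Z. Already a fixed point.
Sat(AF a) = {3, 6, 7}
EF (AF a): least fixpoint, start Z0 = {3, 6, 7}, add states with some successor in Z. Z1 = {0, 3, 6, 7}; fixed.
Sat(EF (AF a)) = {0, 3, 6, 7}
2 ∉ Sat(EF (AF a)) = {0, 3, 6, 7}, so the formula does not hold at 2.

No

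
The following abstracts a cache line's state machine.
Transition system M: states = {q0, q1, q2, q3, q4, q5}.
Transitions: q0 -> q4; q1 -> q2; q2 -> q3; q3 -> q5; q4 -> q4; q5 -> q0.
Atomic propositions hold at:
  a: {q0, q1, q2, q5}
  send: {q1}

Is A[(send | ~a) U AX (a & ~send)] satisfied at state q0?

No

Sat(~a) = {q3, q4}
Sat(send | ~a) = {q1, q3, q4}
Sat(~send) = {q0, q2, q3, q4, q5}
Sat(a & ~send) = {q0, q2, q5}
Sat(AX (a & ~send)) = {s : every successor in {q0, q2, q5}} = {q1, q3, q5}
A[(send | ~a) U AX (a & ~send)]: least fixpoint, start Z0 = Sat(AX (a & ~send)) = {q1, q3, q5}, add states in Sat(send | ~a) with every successor in Z. Already a fixed point.
Sat(A[(send | ~a) U AX (a & ~send)]) = {q1, q3, q5}
q0 ∉ Sat(A[(send | ~a) U AX (a & ~send)]) = {q1, q3, q5}, so the formula does not hold at q0.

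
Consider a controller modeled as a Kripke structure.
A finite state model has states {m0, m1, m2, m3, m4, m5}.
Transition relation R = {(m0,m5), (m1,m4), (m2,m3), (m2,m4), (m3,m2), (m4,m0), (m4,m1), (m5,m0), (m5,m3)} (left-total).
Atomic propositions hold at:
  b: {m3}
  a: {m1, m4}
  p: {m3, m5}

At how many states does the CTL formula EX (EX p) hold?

4

Sat(EX p) = {s : some successor in {m3, m5}} = {m0, m2, m5}
Sat(EX (EX p)) = {s : some successor in {m0, m2, m5}} = {m0, m3, m4, m5}
|Sat(EX (EX p))| = |{m0, m3, m4, m5}| = 4.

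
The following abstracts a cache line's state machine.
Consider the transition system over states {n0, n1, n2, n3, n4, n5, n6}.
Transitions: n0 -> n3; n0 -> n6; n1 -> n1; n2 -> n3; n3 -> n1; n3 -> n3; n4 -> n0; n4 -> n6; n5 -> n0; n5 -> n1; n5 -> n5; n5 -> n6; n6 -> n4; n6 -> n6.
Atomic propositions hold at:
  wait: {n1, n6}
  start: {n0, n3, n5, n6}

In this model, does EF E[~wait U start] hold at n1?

Sat(~wait) = {n0, n2, n3, n4, n5}
E[~wait U start]: least fixpoint, start Z0 = Sat(start) = {n0, n3, n5, n6}, add states in Sat(~wait) with some successor in Z. Z1 = {n0, n2, n3, n4, n5, n6}; fixed.
Sat(E[~wait U start]) = {n0, n2, n3, n4, n5, n6}
EF E[~wait U start]: least fixpoint, start Z0 = {n0, n2, n3, n4, n5, n6}, add states with some successor in Z. Already a fixed point.
Sat(EF E[~wait U start]) = {n0, n2, n3, n4, n5, n6}
n1 ∉ Sat(EF E[~wait U start]) = {n0, n2, n3, n4, n5, n6}, so the formula does not hold at n1.

No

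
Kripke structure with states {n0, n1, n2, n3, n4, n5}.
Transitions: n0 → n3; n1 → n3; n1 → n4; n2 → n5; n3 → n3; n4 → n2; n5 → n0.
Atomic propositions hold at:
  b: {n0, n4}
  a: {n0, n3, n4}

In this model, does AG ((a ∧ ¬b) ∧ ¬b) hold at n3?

Sat(¬b) = {n1, n2, n3, n5}
Sat(a ∧ ¬b) = {n3}
Sat((a ∧ ¬b) ∧ ¬b) = {n3}
AG ((a ∧ ¬b) ∧ ¬b): greatest fixpoint, start Z0 = {n3}, keep only states in Sat with every successor in Z. Already a fixed point.
Sat(AG ((a ∧ ¬b) ∧ ¬b)) = {n3}
n3 ∈ Sat(AG ((a ∧ ¬b) ∧ ¬b)) = {n3}, so the formula holds at n3.

Yes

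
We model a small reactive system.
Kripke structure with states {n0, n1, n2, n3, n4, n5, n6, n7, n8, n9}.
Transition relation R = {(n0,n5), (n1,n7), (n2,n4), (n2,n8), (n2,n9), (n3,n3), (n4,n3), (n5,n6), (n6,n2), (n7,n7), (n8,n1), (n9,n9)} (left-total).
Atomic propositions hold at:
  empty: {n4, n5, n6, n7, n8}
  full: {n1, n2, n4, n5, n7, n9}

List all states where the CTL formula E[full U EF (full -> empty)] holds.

{n0, n1, n2, n3, n4, n5, n6, n7, n8}

Sat(full -> empty) = {n0, n3, n4, n5, n6, n7, n8}
EF (full -> empty): least fixpoint, start Z0 = {n0, n3, n4, n5, n6, n7, n8}, add states with some successor in Z. Z1 = {n0, n1, n2, n3, n4, n5, n6, n7, n8}; fixed.
Sat(EF (full -> empty)) = {n0, n1, n2, n3, n4, n5, n6, n7, n8}
E[full U EF (full -> empty)]: least fixpoint, start Z0 = Sat(EF (full -> empty)) = {n0, n1, n2, n3, n4, n5, n6, n7, n8}, add states in Sat(full) with some successor in Z. Already a fixed point.
Sat(E[full U EF (full -> empty)]) = {n0, n1, n2, n3, n4, n5, n6, n7, n8}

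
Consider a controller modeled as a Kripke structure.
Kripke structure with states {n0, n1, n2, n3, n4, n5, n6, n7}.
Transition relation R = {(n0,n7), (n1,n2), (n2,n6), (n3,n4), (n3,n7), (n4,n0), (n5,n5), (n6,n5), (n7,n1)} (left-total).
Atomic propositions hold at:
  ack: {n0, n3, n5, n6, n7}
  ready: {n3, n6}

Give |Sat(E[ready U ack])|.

E[ready U ack]: least fixpoint, start Z0 = Sat(ack) = {n0, n3, n5, n6, n7}, add states in Sat(ready) with some successor in Z. Already a fixed point.
Sat(E[ready U ack]) = {n0, n3, n5, n6, n7}
|Sat(E[ready U ack])| = |{n0, n3, n5, n6, n7}| = 5.

5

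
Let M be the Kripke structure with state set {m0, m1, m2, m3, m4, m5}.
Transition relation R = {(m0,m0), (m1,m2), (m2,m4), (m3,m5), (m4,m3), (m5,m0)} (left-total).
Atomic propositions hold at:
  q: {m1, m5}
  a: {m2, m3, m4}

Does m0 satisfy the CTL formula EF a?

EF a: least fixpoint, start Z0 = {m2, m3, m4}, add states with some successor in Z. Z1 = {m1, m2, m3, m4}; fixed.
Sat(EF a) = {m1, m2, m3, m4}
m0 ∉ Sat(EF a) = {m1, m2, m3, m4}, so the formula does not hold at m0.

No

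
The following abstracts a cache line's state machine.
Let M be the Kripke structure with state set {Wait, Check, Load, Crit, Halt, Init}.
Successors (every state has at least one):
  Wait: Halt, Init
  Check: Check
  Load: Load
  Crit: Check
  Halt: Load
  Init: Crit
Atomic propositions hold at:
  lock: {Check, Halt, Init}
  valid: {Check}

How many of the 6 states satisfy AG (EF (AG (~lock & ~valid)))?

2

Sat(~lock) = {Wait, Load, Crit}
Sat(~valid) = {Wait, Load, Crit, Halt, Init}
Sat(~lock & ~valid) = {Wait, Load, Crit}
AG (~lock & ~valid): greatest fixpoint, start Z0 = {Wait, Load, Crit}, keep only states in Sat with every successor in Z. Z1 = {Load}; fixed.
Sat(AG (~lock & ~valid)) = {Load}
EF (AG (~lock & ~valid)): least fixpoint, start Z0 = {Load}, add states with some successor in Z. Z1 = {Load, Halt}; Z2 = {Wait, Load, Halt}; fixed.
Sat(EF (AG (~lock & ~valid))) = {Wait, Load, Halt}
AG (EF (AG (~lock & ~valid))): greatest fixpoint, start Z0 = {Wait, Load, Halt}, keep only states in Sat with every successor in Z. Z1 = {Load, Halt}; fixed.
Sat(AG (EF (AG (~lock & ~valid)))) = {Load, Halt}
|Sat(AG (EF (AG (~lock & ~valid))))| = |{Load, Halt}| = 2.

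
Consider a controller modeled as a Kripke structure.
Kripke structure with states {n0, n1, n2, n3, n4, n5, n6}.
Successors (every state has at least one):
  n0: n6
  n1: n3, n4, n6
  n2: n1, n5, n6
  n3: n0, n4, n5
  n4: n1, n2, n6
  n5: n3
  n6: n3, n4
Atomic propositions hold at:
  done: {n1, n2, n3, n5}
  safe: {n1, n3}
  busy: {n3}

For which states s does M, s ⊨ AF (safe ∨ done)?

Sat(safe ∨ done) = {n1, n2, n3, n5}
AF (safe ∨ done): least fixpoint, start Z0 = {n1, n2, n3, n5}, add states with every successor in Z. Already a fixed point.
Sat(AF (safe ∨ done)) = {n1, n2, n3, n5}

{n1, n2, n3, n5}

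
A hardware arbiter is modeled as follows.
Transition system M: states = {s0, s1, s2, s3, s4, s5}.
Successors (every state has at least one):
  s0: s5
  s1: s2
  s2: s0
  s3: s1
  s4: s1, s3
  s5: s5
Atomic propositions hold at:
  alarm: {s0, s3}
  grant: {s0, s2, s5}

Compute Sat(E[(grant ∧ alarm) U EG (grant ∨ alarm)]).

{s0, s2, s5}

Sat(grant ∧ alarm) = {s0}
Sat(grant ∨ alarm) = {s0, s2, s3, s5}
EG (grant ∨ alarm): greatest fixpoint, start Z0 = {s0, s2, s3, s5}, keep only states in Sat with some successor in Z. Z1 = {s0, s2, s5}; fixed.
Sat(EG (grant ∨ alarm)) = {s0, s2, s5}
E[(grant ∧ alarm) U EG (grant ∨ alarm)]: least fixpoint, start Z0 = Sat(EG (grant ∨ alarm)) = {s0, s2, s5}, add states in Sat(grant ∧ alarm) with some successor in Z. Already a fixed point.
Sat(E[(grant ∧ alarm) U EG (grant ∨ alarm)]) = {s0, s2, s5}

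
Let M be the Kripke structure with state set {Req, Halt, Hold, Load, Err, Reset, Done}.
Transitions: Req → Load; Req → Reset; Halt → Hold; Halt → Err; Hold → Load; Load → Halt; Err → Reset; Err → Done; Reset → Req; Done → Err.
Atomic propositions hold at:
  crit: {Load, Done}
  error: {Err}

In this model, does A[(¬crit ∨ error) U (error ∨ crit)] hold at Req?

No

Sat(¬crit) = {Req, Halt, Hold, Err, Reset}
Sat(¬crit ∨ error) = {Req, Halt, Hold, Err, Reset}
Sat(error ∨ crit) = {Load, Err, Done}
A[(¬crit ∨ error) U (error ∨ crit)]: least fixpoint, start Z0 = Sat((error ∨ crit)) = {Load, Err, Done}, add states in Sat(¬crit ∨ error) with every successor in Z. Z1 = {Hold, Load, Err, Done}; Z2 = {Halt, Hold, Load, Err, Done}; fixed.
Sat(A[(¬crit ∨ error) U (error ∨ crit)]) = {Halt, Hold, Load, Err, Done}
Req ∉ Sat(A[(¬crit ∨ error) U (error ∨ crit)]) = {Halt, Hold, Load, Err, Done}, so the formula does not hold at Req.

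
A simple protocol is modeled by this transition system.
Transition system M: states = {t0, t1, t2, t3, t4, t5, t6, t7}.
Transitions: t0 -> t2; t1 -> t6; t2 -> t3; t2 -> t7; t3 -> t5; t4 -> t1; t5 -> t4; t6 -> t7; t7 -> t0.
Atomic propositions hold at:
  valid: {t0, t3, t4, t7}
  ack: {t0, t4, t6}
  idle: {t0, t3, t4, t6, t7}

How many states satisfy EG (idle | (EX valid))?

Sat(EX valid) = {s : some successor in {t0, t3, t4, t7}} = {t2, t5, t6, t7}
Sat(idle | (EX valid)) = {t0, t2, t3, t4, t5, t6, t7}
EG (idle | (EX valid)): greatest fixpoint, start Z0 = {t0, t2, t3, t4, t5, t6, t7}, keep only states in Sat with some successor in Z. Z1 = {t0, t2, t3, t5, t6, t7}; Z2 = {t0, t2, t3, t6, t7}; Z3 = {t0, t2, t6, t7}; fixed.
Sat(EG (idle | (EX valid))) = {t0, t2, t6, t7}
|Sat(EG (idle | (EX valid)))| = |{t0, t2, t6, t7}| = 4.

4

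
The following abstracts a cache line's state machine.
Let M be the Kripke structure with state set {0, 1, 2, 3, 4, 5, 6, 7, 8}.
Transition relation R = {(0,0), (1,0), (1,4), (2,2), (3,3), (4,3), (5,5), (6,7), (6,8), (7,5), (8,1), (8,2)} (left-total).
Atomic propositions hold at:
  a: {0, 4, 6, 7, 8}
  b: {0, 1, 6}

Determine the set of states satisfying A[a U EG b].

EG b: greatest fixpoint, start Z0 = {0, 1, 6}, keep only states in Sat with some successor in Z. Z1 = {0, 1}; fixed.
Sat(EG b) = {0, 1}
A[a U EG b]: least fixpoint, start Z0 = Sat(EG b) = {0, 1}, add states in Sat(a) with every successor in Z. Already a fixed point.
Sat(A[a U EG b]) = {0, 1}

{0, 1}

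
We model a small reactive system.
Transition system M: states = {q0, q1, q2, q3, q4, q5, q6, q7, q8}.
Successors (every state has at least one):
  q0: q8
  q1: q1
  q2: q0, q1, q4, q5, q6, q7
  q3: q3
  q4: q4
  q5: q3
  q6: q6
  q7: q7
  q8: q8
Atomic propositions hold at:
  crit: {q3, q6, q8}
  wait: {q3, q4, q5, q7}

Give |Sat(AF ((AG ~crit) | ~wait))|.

7

Sat(~crit) = {q0, q1, q2, q4, q5, q7}
AG ~crit: greatest fixpoint, start Z0 = {q0, q1, q2, q4, q5, q7}, keep only states in Sat with every successor in Z. Z1 = {q1, q4, q7}; fixed.
Sat(AG ~crit) = {q1, q4, q7}
Sat(~wait) = {q0, q1, q2, q6, q8}
Sat((AG ~crit) | ~wait) = {q0, q1, q2, q4, q6, q7, q8}
AF ((AG ~crit) | ~wait): least fixpoint, start Z0 = {q0, q1, q2, q4, q6, q7, q8}, add states with every successor in Z. Already a fixed point.
Sat(AF ((AG ~crit) | ~wait)) = {q0, q1, q2, q4, q6, q7, q8}
|Sat(AF ((AG ~crit) | ~wait))| = |{q0, q1, q2, q4, q6, q7, q8}| = 7.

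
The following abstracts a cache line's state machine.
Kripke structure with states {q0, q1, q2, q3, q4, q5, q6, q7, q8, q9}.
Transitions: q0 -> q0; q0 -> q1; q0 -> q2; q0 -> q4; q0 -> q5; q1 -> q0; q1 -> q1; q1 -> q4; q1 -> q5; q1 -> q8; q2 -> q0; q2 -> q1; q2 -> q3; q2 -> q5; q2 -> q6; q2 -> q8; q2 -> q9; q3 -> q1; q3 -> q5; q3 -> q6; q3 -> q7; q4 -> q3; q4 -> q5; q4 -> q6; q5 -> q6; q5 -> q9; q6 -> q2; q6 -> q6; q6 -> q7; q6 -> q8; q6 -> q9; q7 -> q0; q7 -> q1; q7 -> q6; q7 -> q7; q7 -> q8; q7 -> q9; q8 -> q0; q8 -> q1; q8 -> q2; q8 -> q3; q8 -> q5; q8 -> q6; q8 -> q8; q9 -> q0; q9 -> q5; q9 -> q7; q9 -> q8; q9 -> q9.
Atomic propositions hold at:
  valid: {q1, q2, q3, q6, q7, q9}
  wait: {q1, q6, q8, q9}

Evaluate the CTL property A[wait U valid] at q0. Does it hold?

No

A[wait U valid]: least fixpoint, start Z0 = Sat(valid) = {q1, q2, q3, q6, q7, q9}, add states in Sat(wait) with every successor in Z. Already a fixed point.
Sat(A[wait U valid]) = {q1, q2, q3, q6, q7, q9}
q0 ∉ Sat(A[wait U valid]) = {q1, q2, q3, q6, q7, q9}, so the formula does not hold at q0.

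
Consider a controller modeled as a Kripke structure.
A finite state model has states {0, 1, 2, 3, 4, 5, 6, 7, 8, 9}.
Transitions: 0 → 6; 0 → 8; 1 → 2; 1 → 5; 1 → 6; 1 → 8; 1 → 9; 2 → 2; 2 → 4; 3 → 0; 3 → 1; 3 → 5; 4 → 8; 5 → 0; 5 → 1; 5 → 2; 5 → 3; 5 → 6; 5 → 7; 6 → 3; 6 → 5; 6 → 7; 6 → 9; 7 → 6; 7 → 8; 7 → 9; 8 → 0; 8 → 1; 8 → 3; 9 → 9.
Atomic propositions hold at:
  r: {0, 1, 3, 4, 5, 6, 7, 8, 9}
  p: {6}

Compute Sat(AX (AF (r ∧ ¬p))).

Sat(¬p) = {0, 1, 2, 3, 4, 5, 7, 8, 9}
Sat(r ∧ ¬p) = {0, 1, 3, 4, 5, 7, 8, 9}
AF (r ∧ ¬p): least fixpoint, start Z0 = {0, 1, 3, 4, 5, 7, 8, 9}, add states with every successor in Z. Z1 = {0, 1, 3, 4, 5, 6, 7, 8, 9}; fixed.
Sat(AF (r ∧ ¬p)) = {0, 1, 3, 4, 5, 6, 7, 8, 9}
Sat(AX (AF (r ∧ ¬p))) = {s : every successor in {0, 1, 3, 4, 5, 6, 7, 8, 9}} = {0, 3, 4, 6, 7, 8, 9}

{0, 3, 4, 6, 7, 8, 9}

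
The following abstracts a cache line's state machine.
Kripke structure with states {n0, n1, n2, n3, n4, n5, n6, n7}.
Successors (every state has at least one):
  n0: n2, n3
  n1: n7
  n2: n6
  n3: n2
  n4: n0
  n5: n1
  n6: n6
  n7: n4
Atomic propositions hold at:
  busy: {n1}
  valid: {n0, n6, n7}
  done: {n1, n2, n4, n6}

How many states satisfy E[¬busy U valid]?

6

Sat(¬busy) = {n0, n2, n3, n4, n5, n6, n7}
E[¬busy U valid]: least fixpoint, start Z0 = Sat(valid) = {n0, n6, n7}, add states in Sat(¬busy) with some successor in Z. Z1 = {n0, n2, n4, n6, n7}; Z2 = {n0, n2, n3, n4, n6, n7}; fixed.
Sat(E[¬busy U valid]) = {n0, n2, n3, n4, n6, n7}
|Sat(E[¬busy U valid])| = |{n0, n2, n3, n4, n6, n7}| = 6.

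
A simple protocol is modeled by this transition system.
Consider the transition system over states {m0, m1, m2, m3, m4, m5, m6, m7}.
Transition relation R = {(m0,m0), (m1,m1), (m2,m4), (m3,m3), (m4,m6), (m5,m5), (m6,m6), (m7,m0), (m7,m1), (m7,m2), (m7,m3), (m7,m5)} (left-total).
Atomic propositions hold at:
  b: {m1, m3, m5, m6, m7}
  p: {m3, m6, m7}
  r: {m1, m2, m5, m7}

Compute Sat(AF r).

AF r: least fixpoint, start Z0 = {m1, m2, m5, m7}, add states with every successor in Z. Already a fixed point.
Sat(AF r) = {m1, m2, m5, m7}

{m1, m2, m5, m7}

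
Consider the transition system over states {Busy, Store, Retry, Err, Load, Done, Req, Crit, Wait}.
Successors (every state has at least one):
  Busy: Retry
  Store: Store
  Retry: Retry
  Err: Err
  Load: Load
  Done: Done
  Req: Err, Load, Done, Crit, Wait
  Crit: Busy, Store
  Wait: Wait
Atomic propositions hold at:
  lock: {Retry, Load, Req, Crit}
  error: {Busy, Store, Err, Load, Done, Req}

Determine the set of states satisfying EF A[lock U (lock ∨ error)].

Sat(lock ∨ error) = {Busy, Store, Retry, Err, Load, Done, Req, Crit}
A[lock U (lock ∨ error)]: least fixpoint, start Z0 = Sat((lock ∨ error)) = {Busy, Store, Retry, Err, Load, Done, Req, Crit}, add states in Sat(lock) with every successor in Z. Already a fixed point.
Sat(A[lock U (lock ∨ error)]) = {Busy, Store, Retry, Err, Load, Done, Req, Crit}
EF A[lock U (lock ∨ error)]: least fixpoint, start Z0 = {Busy, Store, Retry, Err, Load, Done, Req, Crit}, add states with some successor in Z. Already a fixed point.
Sat(EF A[lock U (lock ∨ error)]) = {Busy, Store, Retry, Err, Load, Done, Req, Crit}

{Busy, Store, Retry, Err, Load, Done, Req, Crit}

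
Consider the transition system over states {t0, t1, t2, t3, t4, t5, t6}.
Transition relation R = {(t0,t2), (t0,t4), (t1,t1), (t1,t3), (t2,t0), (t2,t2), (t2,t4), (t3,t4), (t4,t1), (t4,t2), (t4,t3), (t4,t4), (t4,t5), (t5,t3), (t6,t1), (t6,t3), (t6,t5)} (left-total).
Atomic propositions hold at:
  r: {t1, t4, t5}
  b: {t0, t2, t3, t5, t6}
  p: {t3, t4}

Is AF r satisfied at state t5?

AF r: least fixpoint, start Z0 = {t1, t4, t5}, add states with every successor in Z. Z1 = {t1, t3, t4, t5}; Z2 = {t1, t3, t4, t5, t6}; fixed.
Sat(AF r) = {t1, t3, t4, t5, t6}
t5 ∈ Sat(AF r) = {t1, t3, t4, t5, t6}, so the formula holds at t5.

Yes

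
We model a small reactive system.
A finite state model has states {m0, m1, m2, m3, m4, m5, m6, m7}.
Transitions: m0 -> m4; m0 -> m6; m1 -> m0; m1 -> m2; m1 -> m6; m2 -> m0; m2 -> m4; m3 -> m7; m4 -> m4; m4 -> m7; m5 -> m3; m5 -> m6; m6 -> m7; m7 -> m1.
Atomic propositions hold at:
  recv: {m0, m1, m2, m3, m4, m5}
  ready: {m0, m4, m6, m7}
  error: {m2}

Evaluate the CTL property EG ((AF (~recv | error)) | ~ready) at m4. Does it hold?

Sat(~recv) = {m6, m7}
Sat(~recv | error) = {m2, m6, m7}
AF (~recv | error): least fixpoint, start Z0 = {m2, m6, m7}, add states with every successor in Z. Z1 = {m2, m3, m6, m7}; Z2 = {m2, m3, m5, m6, m7}; fixed.
Sat(AF (~recv | error)) = {m2, m3, m5, m6, m7}
Sat(~ready) = {m1, m2, m3, m5}
Sat((AF (~recv | error)) | ~ready) = {m1, m2, m3, m5, m6, m7}
EG ((AF (~recv | error)) | ~ready): greatest fixpoint, start Z0 = {m1, m2, m3, m5, m6, m7}, keep only states in Sat with some successor in Z. Z1 = {m1, m3, m5, m6, m7}; fixed.
Sat(EG ((AF (~recv | error)) | ~ready)) = {m1, m3, m5, m6, m7}
m4 ∉ Sat(EG ((AF (~recv | error)) | ~ready)) = {m1, m3, m5, m6, m7}, so the formula does not hold at m4.

No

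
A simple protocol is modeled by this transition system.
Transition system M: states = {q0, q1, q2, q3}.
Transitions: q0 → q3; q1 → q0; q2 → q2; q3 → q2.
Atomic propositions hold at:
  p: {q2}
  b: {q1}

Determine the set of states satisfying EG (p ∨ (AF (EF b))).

EF b: least fixpoint, start Z0 = {q1}, add states with some successor in Z. Already a fixed point.
Sat(EF b) = {q1}
AF (EF b): least fixpoint, start Z0 = {q1}, add states with every successor in Z. Already a fixed point.
Sat(AF (EF b)) = {q1}
Sat(p ∨ (AF (EF b))) = {q1, q2}
EG (p ∨ (AF (EF b))): greatest fixpoint, start Z0 = {q1, q2}, keep only states in Sat with some successor in Z. Z1 = {q2}; fixed.
Sat(EG (p ∨ (AF (EF b)))) = {q2}

{q2}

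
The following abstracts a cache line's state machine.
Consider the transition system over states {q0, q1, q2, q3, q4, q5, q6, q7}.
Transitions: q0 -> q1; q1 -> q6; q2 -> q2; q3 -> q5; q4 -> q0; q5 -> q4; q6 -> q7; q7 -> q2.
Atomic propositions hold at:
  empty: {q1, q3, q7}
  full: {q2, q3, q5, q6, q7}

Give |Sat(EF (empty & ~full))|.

Sat(~full) = {q0, q1, q4}
Sat(empty & ~full) = {q1}
EF (empty & ~full): least fixpoint, start Z0 = {q1}, add states with some successor in Z. Z1 = {q0, q1}; Z2 = {q0, q1, q4}; Z3 = {q0, q1, q4, q5}; Z4 = {q0, q1, q3, q4, q5}; fixed.
Sat(EF (empty & ~full)) = {q0, q1, q3, q4, q5}
|Sat(EF (empty & ~full))| = |{q0, q1, q3, q4, q5}| = 5.

5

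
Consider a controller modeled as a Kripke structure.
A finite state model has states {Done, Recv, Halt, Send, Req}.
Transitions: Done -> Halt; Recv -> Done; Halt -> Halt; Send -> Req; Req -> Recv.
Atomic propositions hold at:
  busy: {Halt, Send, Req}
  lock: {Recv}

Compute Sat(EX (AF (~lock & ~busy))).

Sat(~lock) = {Done, Halt, Send, Req}
Sat(~busy) = {Done, Recv}
Sat(~lock & ~busy) = {Done}
AF (~lock & ~busy): least fixpoint, start Z0 = {Done}, add states with every successor in Z. Z1 = {Done, Recv}; Z2 = {Done, Recv, Req}; Z3 = {Done, Recv, Send, Req}; fixed.
Sat(AF (~lock & ~busy)) = {Done, Recv, Send, Req}
Sat(EX (AF (~lock & ~busy))) = {s : some successor in {Done, Recv, Send, Req}} = {Recv, Send, Req}

{Recv, Send, Req}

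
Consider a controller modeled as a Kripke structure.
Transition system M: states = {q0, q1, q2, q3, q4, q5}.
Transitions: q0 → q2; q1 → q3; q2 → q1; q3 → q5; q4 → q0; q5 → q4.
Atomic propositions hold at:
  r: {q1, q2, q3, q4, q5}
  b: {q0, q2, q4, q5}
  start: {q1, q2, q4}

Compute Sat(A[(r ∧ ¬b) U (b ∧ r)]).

{q1, q2, q3, q4, q5}

Sat(¬b) = {q1, q3}
Sat(r ∧ ¬b) = {q1, q3}
Sat(b ∧ r) = {q2, q4, q5}
A[(r ∧ ¬b) U (b ∧ r)]: least fixpoint, start Z0 = Sat((b ∧ r)) = {q2, q4, q5}, add states in Sat(r ∧ ¬b) with every successor in Z. Z1 = {q2, q3, q4, q5}; Z2 = {q1, q2, q3, q4, q5}; fixed.
Sat(A[(r ∧ ¬b) U (b ∧ r)]) = {q1, q2, q3, q4, q5}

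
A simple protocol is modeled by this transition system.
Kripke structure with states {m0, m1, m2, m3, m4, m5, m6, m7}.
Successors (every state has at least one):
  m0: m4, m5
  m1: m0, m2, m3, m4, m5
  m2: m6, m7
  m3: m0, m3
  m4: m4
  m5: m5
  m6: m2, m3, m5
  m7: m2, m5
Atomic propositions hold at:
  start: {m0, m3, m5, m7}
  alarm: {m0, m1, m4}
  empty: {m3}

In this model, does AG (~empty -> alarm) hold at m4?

Yes

Sat(~empty) = {m0, m1, m2, m4, m5, m6, m7}
Sat(~empty -> alarm) = {m0, m1, m3, m4}
AG (~empty -> alarm): greatest fixpoint, start Z0 = {m0, m1, m3, m4}, keep only states in Sat with every successor in Z. Z1 = {m3, m4}; Z2 = {m4}; fixed.
Sat(AG (~empty -> alarm)) = {m4}
m4 ∈ Sat(AG (~empty -> alarm)) = {m4}, so the formula holds at m4.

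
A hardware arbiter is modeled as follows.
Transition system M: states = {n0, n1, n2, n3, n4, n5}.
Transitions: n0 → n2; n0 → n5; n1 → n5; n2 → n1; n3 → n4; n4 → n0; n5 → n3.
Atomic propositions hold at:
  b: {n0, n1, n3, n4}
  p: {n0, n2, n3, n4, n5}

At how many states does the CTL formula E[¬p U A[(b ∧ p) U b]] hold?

Sat(¬p) = {n1}
Sat(b ∧ p) = {n0, n3, n4}
A[(b ∧ p) U b]: least fixpoint, start Z0 = Sat(b) = {n0, n1, n3, n4}, add states in Sat(b ∧ p) with every successor in Z. Already a fixed point.
Sat(A[(b ∧ p) U b]) = {n0, n1, n3, n4}
E[¬p U A[(b ∧ p) U b]]: least fixpoint, start Z0 = Sat(A[(b ∧ p) U b]) = {n0, n1, n3, n4}, add states in Sat(¬p) with some successor in Z. Already a fixed point.
Sat(E[¬p U A[(b ∧ p) U b]]) = {n0, n1, n3, n4}
|Sat(E[¬p U A[(b ∧ p) U b]])| = |{n0, n1, n3, n4}| = 4.

4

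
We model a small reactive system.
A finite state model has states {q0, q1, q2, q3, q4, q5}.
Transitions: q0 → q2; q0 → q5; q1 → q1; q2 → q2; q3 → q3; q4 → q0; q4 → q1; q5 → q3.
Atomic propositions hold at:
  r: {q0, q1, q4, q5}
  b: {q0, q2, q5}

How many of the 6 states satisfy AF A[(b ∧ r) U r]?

Sat(b ∧ r) = {q0, q5}
A[(b ∧ r) U r]: least fixpoint, start Z0 = Sat(r) = {q0, q1, q4, q5}, add states in Sat(b ∧ r) with every successor in Z. Already a fixed point.
Sat(A[(b ∧ r) U r]) = {q0, q1, q4, q5}
AF A[(b ∧ r) U r]: least fixpoint, start Z0 = {q0, q1, q4, q5}, add states with every successor in Z. Already a fixed point.
Sat(AF A[(b ∧ r) U r]) = {q0, q1, q4, q5}
|Sat(AF A[(b ∧ r) U r])| = |{q0, q1, q4, q5}| = 4.

4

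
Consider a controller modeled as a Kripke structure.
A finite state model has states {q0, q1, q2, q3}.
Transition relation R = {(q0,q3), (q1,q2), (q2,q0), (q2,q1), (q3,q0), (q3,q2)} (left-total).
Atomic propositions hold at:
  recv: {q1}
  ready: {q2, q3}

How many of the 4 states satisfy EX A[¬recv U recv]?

Sat(¬recv) = {q0, q2, q3}
A[¬recv U recv]: least fixpoint, start Z0 = Sat(recv) = {q1}, add states in Sat(¬recv) with every successor in Z. Already a fixed point.
Sat(A[¬recv U recv]) = {q1}
Sat(EX A[¬recv U recv]) = {s : some successor in {q1}} = {q2}
|Sat(EX A[¬recv U recv])| = |{q2}| = 1.

1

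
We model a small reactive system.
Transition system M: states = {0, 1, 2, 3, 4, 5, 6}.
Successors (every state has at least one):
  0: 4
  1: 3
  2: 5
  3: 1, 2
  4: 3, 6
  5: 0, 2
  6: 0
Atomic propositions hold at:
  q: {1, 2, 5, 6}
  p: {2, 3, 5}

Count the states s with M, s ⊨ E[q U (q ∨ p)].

5

Sat(q ∨ p) = {1, 2, 3, 5, 6}
E[q U (q ∨ p)]: least fixpoint, start Z0 = Sat((q ∨ p)) = {1, 2, 3, 5, 6}, add states in Sat(q) with some successor in Z. Already a fixed point.
Sat(E[q U (q ∨ p)]) = {1, 2, 3, 5, 6}
|Sat(E[q U (q ∨ p)])| = |{1, 2, 3, 5, 6}| = 5.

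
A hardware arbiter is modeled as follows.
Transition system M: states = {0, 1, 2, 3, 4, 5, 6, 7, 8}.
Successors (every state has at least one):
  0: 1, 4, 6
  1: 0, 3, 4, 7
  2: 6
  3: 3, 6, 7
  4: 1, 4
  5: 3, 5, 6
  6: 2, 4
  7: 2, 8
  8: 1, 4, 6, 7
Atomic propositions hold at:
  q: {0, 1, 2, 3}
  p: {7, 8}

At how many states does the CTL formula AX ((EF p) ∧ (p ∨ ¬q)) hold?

1

EF p: least fixpoint, start Z0 = {7, 8}, add states with some successor in Z. Z1 = {1, 3, 7, 8}; Z2 = {0, 1, 3, 4, 5, 7, 8}; Z3 = {0, 1, 3, 4, 5, 6, 7, 8}; Z4 = {0, 1, 2, 3, 4, 5, 6, 7, 8}; fixed.
Sat(EF p) = {0, 1, 2, 3, 4, 5, 6, 7, 8}
Sat(¬q) = {4, 5, 6, 7, 8}
Sat(p ∨ ¬q) = {4, 5, 6, 7, 8}
Sat((EF p) ∧ (p ∨ ¬q)) = {4, 5, 6, 7, 8}
Sat(AX ((EF p) ∧ (p ∨ ¬q))) = {s : every successor in {4, 5, 6, 7, 8}} = {2}
|Sat(AX ((EF p) ∧ (p ∨ ¬q)))| = |{2}| = 1.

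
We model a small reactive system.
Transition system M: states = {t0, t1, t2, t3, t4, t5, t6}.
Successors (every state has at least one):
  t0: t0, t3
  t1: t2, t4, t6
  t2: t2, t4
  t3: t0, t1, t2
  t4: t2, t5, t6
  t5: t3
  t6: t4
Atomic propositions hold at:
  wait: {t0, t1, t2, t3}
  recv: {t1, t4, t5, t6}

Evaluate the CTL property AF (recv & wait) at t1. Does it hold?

Yes

Sat(recv & wait) = {t1}
AF (recv & wait): least fixpoint, start Z0 = {t1}, add states with every successor in Z. Already a fixed point.
Sat(AF (recv & wait)) = {t1}
t1 ∈ Sat(AF (recv & wait)) = {t1}, so the formula holds at t1.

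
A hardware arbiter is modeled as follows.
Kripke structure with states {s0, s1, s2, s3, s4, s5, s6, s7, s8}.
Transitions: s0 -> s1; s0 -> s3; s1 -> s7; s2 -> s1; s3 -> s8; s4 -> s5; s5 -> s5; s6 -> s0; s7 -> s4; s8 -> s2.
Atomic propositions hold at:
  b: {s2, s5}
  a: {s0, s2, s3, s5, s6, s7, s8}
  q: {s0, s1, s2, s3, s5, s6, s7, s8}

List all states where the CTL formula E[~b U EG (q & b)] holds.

Sat(~b) = {s0, s1, s3, s4, s6, s7, s8}
Sat(q & b) = {s2, s5}
EG (q & b): greatest fixpoint, start Z0 = {s2, s5}, keep only states in Sat with some successor in Z. Z1 = {s5}; fixed.
Sat(EG (q & b)) = {s5}
E[~b U EG (q & b)]: least fixpoint, start Z0 = Sat(EG (q & b)) = {s5}, add states in Sat(~b) with some successor in Z. Z1 = {s4, s5}; Z2 = {s4, s5, s7}; Z3 = {s1, s4, s5, s7}; Z4 = {s0, s1, s4, s5, s7}; Z5 = {s0, s1, s4, s5, s6, s7}; fixed.
Sat(E[~b U EG (q & b)]) = {s0, s1, s4, s5, s6, s7}

{s0, s1, s4, s5, s6, s7}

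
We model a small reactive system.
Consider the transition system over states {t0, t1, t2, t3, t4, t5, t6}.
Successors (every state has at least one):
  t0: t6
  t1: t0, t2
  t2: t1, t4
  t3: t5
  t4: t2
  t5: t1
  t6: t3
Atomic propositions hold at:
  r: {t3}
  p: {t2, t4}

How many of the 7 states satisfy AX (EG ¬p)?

Sat(¬p) = {t0, t1, t3, t5, t6}
EG ¬p: greatest fixpoint, start Z0 = {t0, t1, t3, t5, t6}, keep only states in Sat with some successor in Z. Already a fixed point.
Sat(EG ¬p) = {t0, t1, t3, t5, t6}
Sat(AX (EG ¬p)) = {s : every successor in {t0, t1, t3, t5, t6}} = {t0, t3, t5, t6}
|Sat(AX (EG ¬p))| = |{t0, t3, t5, t6}| = 4.

4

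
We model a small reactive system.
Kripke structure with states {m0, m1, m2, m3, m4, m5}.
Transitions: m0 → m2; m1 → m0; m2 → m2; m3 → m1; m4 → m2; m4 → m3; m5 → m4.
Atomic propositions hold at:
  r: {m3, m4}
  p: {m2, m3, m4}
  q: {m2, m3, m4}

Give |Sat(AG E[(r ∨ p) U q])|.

1

Sat(r ∨ p) = {m2, m3, m4}
E[(r ∨ p) U q]: least fixpoint, start Z0 = Sat(q) = {m2, m3, m4}, add states in Sat(r ∨ p) with some successor in Z. Already a fixed point.
Sat(E[(r ∨ p) U q]) = {m2, m3, m4}
AG E[(r ∨ p) U q]: greatest fixpoint, start Z0 = {m2, m3, m4}, keep only states in Sat with every successor in Z. Z1 = {m2, m4}; Z2 = {m2}; fixed.
Sat(AG E[(r ∨ p) U q]) = {m2}
|Sat(AG E[(r ∨ p) U q])| = |{m2}| = 1.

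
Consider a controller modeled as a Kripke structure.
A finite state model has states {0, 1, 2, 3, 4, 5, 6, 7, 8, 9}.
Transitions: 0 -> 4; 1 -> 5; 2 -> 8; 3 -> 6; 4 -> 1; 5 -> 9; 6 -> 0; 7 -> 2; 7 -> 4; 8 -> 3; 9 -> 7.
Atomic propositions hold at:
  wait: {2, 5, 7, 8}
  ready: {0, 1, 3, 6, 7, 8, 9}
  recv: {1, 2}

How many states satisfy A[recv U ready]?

8

A[recv U ready]: least fixpoint, start Z0 = Sat(ready) = {0, 1, 3, 6, 7, 8, 9}, add states in Sat(recv) with every successor in Z. Z1 = {0, 1, 2, 3, 6, 7, 8, 9}; fixed.
Sat(A[recv U ready]) = {0, 1, 2, 3, 6, 7, 8, 9}
|Sat(A[recv U ready])| = |{0, 1, 2, 3, 6, 7, 8, 9}| = 8.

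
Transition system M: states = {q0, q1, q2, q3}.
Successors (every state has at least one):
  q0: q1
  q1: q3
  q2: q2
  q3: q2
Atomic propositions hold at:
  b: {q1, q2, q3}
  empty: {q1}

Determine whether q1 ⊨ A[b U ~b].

No

Sat(~b) = {q0}
A[b U ~b]: least fixpoint, start Z0 = Sat(~b) = {q0}, add states in Sat(b) with every successor in Z. Already a fixed point.
Sat(A[b U ~b]) = {q0}
q1 ∉ Sat(A[b U ~b]) = {q0}, so the formula does not hold at q1.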